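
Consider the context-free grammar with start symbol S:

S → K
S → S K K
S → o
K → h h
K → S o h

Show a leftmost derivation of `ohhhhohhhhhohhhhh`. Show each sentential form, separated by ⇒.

S ⇒ SKK ⇒ SKKKK ⇒ oKKKK ⇒ ohhKKK ⇒ ohhSohKK ⇒ ohhSKKohKK ⇒ ohhKKKohKK ⇒ ohhSohKKohKK ⇒ ohhKohKKohKK ⇒ ohhhhohKKohKK ⇒ ohhhhohhhKohKK ⇒ ohhhhohhhhhohKK ⇒ ohhhhohhhhhohhhK ⇒ ohhhhohhhhhohhhhh

S ⇒ SKK   [S → S K K]
SKK ⇒ SKKKK   [S → S K K]
SKKKK ⇒ oKKKK   [S → o]
oKKKK ⇒ ohhKKK   [K → h h]
ohhKKK ⇒ ohhSohKK   [K → S o h]
ohhSohKK ⇒ ohhSKKohKK   [S → S K K]
ohhSKKohKK ⇒ ohhKKKohKK   [S → K]
ohhKKKohKK ⇒ ohhSohKKohKK   [K → S o h]
ohhSohKKohKK ⇒ ohhKohKKohKK   [S → K]
ohhKohKKohKK ⇒ ohhhhohKKohKK   [K → h h]
ohhhhohKKohKK ⇒ ohhhhohhhKohKK   [K → h h]
ohhhhohhhKohKK ⇒ ohhhhohhhhhohKK   [K → h h]
ohhhhohhhhhohKK ⇒ ohhhhohhhhhohhhK   [K → h h]
ohhhhohhhhhohhhK ⇒ ohhhhohhhhhohhhhh   [K → h h]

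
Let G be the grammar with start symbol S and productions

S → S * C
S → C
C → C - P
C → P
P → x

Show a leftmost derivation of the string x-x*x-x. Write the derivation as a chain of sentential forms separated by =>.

S => S*C   [S → S * C]
S*C => C*C   [S → C]
C*C => C-P*C   [C → C - P]
C-P*C => P-P*C   [C → P]
P-P*C => x-P*C   [P → x]
x-P*C => x-x*C   [P → x]
x-x*C => x-x*C-P   [C → C - P]
x-x*C-P => x-x*P-P   [C → P]
x-x*P-P => x-x*x-P   [P → x]
x-x*x-P => x-x*x-x   [P → x]

S=>S*C=>C*C=>C-P*C=>P-P*C=>x-P*C=>x-x*C=>x-x*C-P=>x-x*P-P=>x-x*x-P=>x-x*x-x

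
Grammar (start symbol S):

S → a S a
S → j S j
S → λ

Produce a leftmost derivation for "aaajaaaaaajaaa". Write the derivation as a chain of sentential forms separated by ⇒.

S ⇒ aSa ⇒ aaSaa ⇒ aaaSaaa ⇒ aaajSjaaa ⇒ aaajaSajaaa ⇒ aaajaaSaajaaa ⇒ aaajaaaSaaajaaa ⇒ aaajaaaaaajaaa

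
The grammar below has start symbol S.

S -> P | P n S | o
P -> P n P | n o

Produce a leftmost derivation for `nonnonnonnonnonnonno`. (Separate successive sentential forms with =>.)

S => P => PnP => PnPnP => PnPnPnP => PnPnPnPnP => PnPnPnPnPnP => PnPnPnPnPnPnP => nonPnPnPnPnPnP => nonnonPnPnPnPnP => nonnonnonPnPnPnP => nonnonnonnonPnPnP => nonnonnonnonnonPnP => nonnonnonnonnonnonP => nonnonnonnonnonnonno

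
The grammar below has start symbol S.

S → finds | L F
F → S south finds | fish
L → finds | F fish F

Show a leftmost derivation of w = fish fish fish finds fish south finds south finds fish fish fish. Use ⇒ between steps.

S ⇒ L F ⇒ F fish F F ⇒ S south finds fish F F ⇒ L F south finds fish F F ⇒ F fish F F south finds fish F F ⇒ fish fish F F south finds fish F F ⇒ fish fish fish F south finds fish F F ⇒ fish fish fish S south finds south finds fish F F ⇒ fish fish fish L F south finds south finds fish F F ⇒ fish fish fish finds F south finds south finds fish F F ⇒ fish fish fish finds fish south finds south finds fish F F ⇒ fish fish fish finds fish south finds south finds fish fish F ⇒ fish fish fish finds fish south finds south finds fish fish fish

S ⇒ L F   [S → L F]
L F ⇒ F fish F F   [L → F fish F]
F fish F F ⇒ S south finds fish F F   [F → S south finds]
S south finds fish F F ⇒ L F south finds fish F F   [S → L F]
L F south finds fish F F ⇒ F fish F F south finds fish F F   [L → F fish F]
F fish F F south finds fish F F ⇒ fish fish F F south finds fish F F   [F → fish]
fish fish F F south finds fish F F ⇒ fish fish fish F south finds fish F F   [F → fish]
fish fish fish F south finds fish F F ⇒ fish fish fish S south finds south finds fish F F   [F → S south finds]
fish fish fish S south finds south finds fish F F ⇒ fish fish fish L F south finds south finds fish F F   [S → L F]
fish fish fish L F south finds south finds fish F F ⇒ fish fish fish finds F south finds south finds fish F F   [L → finds]
fish fish fish finds F south finds south finds fish F F ⇒ fish fish fish finds fish south finds south finds fish F F   [F → fish]
fish fish fish finds fish south finds south finds fish F F ⇒ fish fish fish finds fish south finds south finds fish fish F   [F → fish]
fish fish fish finds fish south finds south finds fish fish F ⇒ fish fish fish finds fish south finds south finds fish fish fish   [F → fish]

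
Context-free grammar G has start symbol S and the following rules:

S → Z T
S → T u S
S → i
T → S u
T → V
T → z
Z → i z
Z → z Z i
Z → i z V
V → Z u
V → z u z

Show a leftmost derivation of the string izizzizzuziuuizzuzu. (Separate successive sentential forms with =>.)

S => ZT => izVT => izZuT => izizVuT => izizZuuT => izizzZiuuT => izizzizViuuT => izizzizzuziuuT => izizzizzuziuuV => izizzizzuziuuZu => izizzizzuziuuizVu => izizzizzuziuuizzuzu

S => ZT   [S → Z T]
ZT => izVT   [Z → i z V]
izVT => izZuT   [V → Z u]
izZuT => izizVuT   [Z → i z V]
izizVuT => izizZuuT   [V → Z u]
izizZuuT => izizzZiuuT   [Z → z Z i]
izizzZiuuT => izizzizViuuT   [Z → i z V]
izizzizViuuT => izizzizzuziuuT   [V → z u z]
izizzizzuziuuT => izizzizzuziuuV   [T → V]
izizzizzuziuuV => izizzizzuziuuZu   [V → Z u]
izizzizzuziuuZu => izizzizzuziuuizVu   [Z → i z V]
izizzizzuziuuizVu => izizzizzuziuuizzuzu   [V → z u z]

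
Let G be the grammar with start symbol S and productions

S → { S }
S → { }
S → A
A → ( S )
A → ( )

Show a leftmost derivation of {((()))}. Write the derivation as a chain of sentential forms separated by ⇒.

S⇒{S}⇒{A}⇒{(S)}⇒{(A)}⇒{((S))}⇒{((A))}⇒{((()))}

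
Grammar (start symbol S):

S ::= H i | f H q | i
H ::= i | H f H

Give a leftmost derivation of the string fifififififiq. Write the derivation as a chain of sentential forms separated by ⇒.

S ⇒ fHq   [S ::= f H q]
fHq ⇒ fHfHq   [H ::= H f H]
fHfHq ⇒ fHfHfHq   [H ::= H f H]
fHfHfHq ⇒ fHfHfHfHq   [H ::= H f H]
fHfHfHfHq ⇒ fHfHfHfHfHq   [H ::= H f H]
fHfHfHfHfHq ⇒ fHfHfHfHfHfHq   [H ::= H f H]
fHfHfHfHfHfHq ⇒ fifHfHfHfHfHq   [H ::= i]
fifHfHfHfHfHq ⇒ fififHfHfHfHq   [H ::= i]
fififHfHfHfHq ⇒ fifififHfHfHq   [H ::= i]
fifififHfHfHq ⇒ fififififHfHq   [H ::= i]
fififififHfHq ⇒ fifififififHq   [H ::= i]
fifififififHq ⇒ fifififififiq   [H ::= i]

S⇒fHq⇒fHfHq⇒fHfHfHq⇒fHfHfHfHq⇒fHfHfHfHfHq⇒fHfHfHfHfHfHq⇒fifHfHfHfHfHq⇒fififHfHfHfHq⇒fifififHfHfHq⇒fififififHfHq⇒fifififififHq⇒fifififififiq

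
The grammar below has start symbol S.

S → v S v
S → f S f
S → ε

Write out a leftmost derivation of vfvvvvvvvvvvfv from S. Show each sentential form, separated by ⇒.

S⇒vSv⇒vfSfv⇒vfvSvfv⇒vfvvSvvfv⇒vfvvvSvvvfv⇒vfvvvvSvvvvfv⇒vfvvvvvSvvvvvfv⇒vfvvvvvvvvvvfv

S ⇒ vSv   [S → v S v]
vSv ⇒ vfSfv   [S → f S f]
vfSfv ⇒ vfvSvfv   [S → v S v]
vfvSvfv ⇒ vfvvSvvfv   [S → v S v]
vfvvSvvfv ⇒ vfvvvSvvvfv   [S → v S v]
vfvvvSvvvfv ⇒ vfvvvvSvvvvfv   [S → v S v]
vfvvvvSvvvvfv ⇒ vfvvvvvSvvvvvfv   [S → v S v]
vfvvvvvSvvvvvfv ⇒ vfvvvvvvvvvvfv   [S → ε]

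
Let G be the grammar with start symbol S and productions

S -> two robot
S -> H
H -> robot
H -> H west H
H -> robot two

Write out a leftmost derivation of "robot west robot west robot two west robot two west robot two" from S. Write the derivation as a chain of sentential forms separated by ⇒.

S ⇒ H   [S -> H]
H ⇒ H west H   [H -> H west H]
H west H ⇒ H west H west H   [H -> H west H]
H west H west H ⇒ robot west H west H   [H -> robot]
robot west H west H ⇒ robot west H west H west H   [H -> H west H]
robot west H west H west H ⇒ robot west H west H west H west H   [H -> H west H]
robot west H west H west H west H ⇒ robot west robot west H west H west H   [H -> robot]
robot west robot west H west H west H ⇒ robot west robot west robot two west H west H   [H -> robot two]
robot west robot west robot two west H west H ⇒ robot west robot west robot two west robot two west H   [H -> robot two]
robot west robot west robot two west robot two west H ⇒ robot west robot west robot two west robot two west robot two   [H -> robot two]

S ⇒ H ⇒ H west H ⇒ H west H west H ⇒ robot west H west H ⇒ robot west H west H west H ⇒ robot west H west H west H west H ⇒ robot west robot west H west H west H ⇒ robot west robot west robot two west H west H ⇒ robot west robot west robot two west robot two west H ⇒ robot west robot west robot two west robot two west robot two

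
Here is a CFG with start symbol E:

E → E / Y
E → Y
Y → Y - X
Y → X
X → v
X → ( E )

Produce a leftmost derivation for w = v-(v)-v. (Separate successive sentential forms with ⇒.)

E ⇒ Y ⇒ Y-X ⇒ Y-X-X ⇒ X-X-X ⇒ v-X-X ⇒ v-(E)-X ⇒ v-(Y)-X ⇒ v-(X)-X ⇒ v-(v)-X ⇒ v-(v)-v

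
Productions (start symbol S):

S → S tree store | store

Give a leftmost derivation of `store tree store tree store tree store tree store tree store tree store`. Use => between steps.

S => S tree store   [S → S tree store]
S tree store => S tree store tree store   [S → S tree store]
S tree store tree store => S tree store tree store tree store   [S → S tree store]
S tree store tree store tree store => S tree store tree store tree store tree store   [S → S tree store]
S tree store tree store tree store tree store => S tree store tree store tree store tree store tree store   [S → S tree store]
S tree store tree store tree store tree store tree store => S tree store tree store tree store tree store tree store tree store   [S → S tree store]
S tree store tree store tree store tree store tree store tree store => store tree store tree store tree store tree store tree store tree store   [S → store]

S => S tree store => S tree store tree store => S tree store tree store tree store => S tree store tree store tree store tree store => S tree store tree store tree store tree store tree store => S tree store tree store tree store tree store tree store tree store => store tree store tree store tree store tree store tree store tree store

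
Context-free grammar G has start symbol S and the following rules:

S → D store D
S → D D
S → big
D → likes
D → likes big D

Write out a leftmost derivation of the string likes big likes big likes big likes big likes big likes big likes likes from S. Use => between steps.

S => D D => likes big D D => likes big likes big D D => likes big likes big likes big D D => likes big likes big likes big likes big D D => likes big likes big likes big likes big likes big D D => likes big likes big likes big likes big likes big likes big D D => likes big likes big likes big likes big likes big likes big likes D => likes big likes big likes big likes big likes big likes big likes likes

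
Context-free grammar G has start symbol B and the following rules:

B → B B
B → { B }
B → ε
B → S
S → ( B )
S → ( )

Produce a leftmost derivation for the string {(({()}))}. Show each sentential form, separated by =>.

B=>{B}=>{S}=>{(B)}=>{(S)}=>{((B))}=>{(({B}))}=>{(({S}))}=>{(({()}))}

B => {B}   [B → { B }]
{B} => {S}   [B → S]
{S} => {(B)}   [S → ( B )]
{(B)} => {(S)}   [B → S]
{(S)} => {((B))}   [S → ( B )]
{((B))} => {(({B}))}   [B → { B }]
{(({B}))} => {(({S}))}   [B → S]
{(({S}))} => {(({()}))}   [S → ( )]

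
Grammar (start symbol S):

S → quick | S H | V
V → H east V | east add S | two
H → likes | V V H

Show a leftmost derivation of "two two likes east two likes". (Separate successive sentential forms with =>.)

S => S H => V H => H east V H => V V H east V H => two V H east V H => two two H east V H => two two likes east V H => two two likes east two H => two two likes east two likes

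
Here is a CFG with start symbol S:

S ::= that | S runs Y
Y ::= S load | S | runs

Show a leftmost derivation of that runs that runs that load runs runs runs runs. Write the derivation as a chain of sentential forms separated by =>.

S => S runs Y => S runs Y runs Y => S runs Y runs Y runs Y => S runs Y runs Y runs Y runs Y => that runs Y runs Y runs Y runs Y => that runs S runs Y runs Y runs Y => that runs that runs Y runs Y runs Y => that runs that runs S load runs Y runs Y => that runs that runs that load runs Y runs Y => that runs that runs that load runs runs runs Y => that runs that runs that load runs runs runs runs

S => S runs Y   [S ::= S runs Y]
S runs Y => S runs Y runs Y   [S ::= S runs Y]
S runs Y runs Y => S runs Y runs Y runs Y   [S ::= S runs Y]
S runs Y runs Y runs Y => S runs Y runs Y runs Y runs Y   [S ::= S runs Y]
S runs Y runs Y runs Y runs Y => that runs Y runs Y runs Y runs Y   [S ::= that]
that runs Y runs Y runs Y runs Y => that runs S runs Y runs Y runs Y   [Y ::= S]
that runs S runs Y runs Y runs Y => that runs that runs Y runs Y runs Y   [S ::= that]
that runs that runs Y runs Y runs Y => that runs that runs S load runs Y runs Y   [Y ::= S load]
that runs that runs S load runs Y runs Y => that runs that runs that load runs Y runs Y   [S ::= that]
that runs that runs that load runs Y runs Y => that runs that runs that load runs runs runs Y   [Y ::= runs]
that runs that runs that load runs runs runs Y => that runs that runs that load runs runs runs runs   [Y ::= runs]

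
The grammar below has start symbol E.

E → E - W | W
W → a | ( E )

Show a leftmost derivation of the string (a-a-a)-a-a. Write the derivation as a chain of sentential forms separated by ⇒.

E ⇒ E-W   [E → E - W]
E-W ⇒ E-W-W   [E → E - W]
E-W-W ⇒ W-W-W   [E → W]
W-W-W ⇒ (E)-W-W   [W → ( E )]
(E)-W-W ⇒ (E-W)-W-W   [E → E - W]
(E-W)-W-W ⇒ (E-W-W)-W-W   [E → E - W]
(E-W-W)-W-W ⇒ (W-W-W)-W-W   [E → W]
(W-W-W)-W-W ⇒ (a-W-W)-W-W   [W → a]
(a-W-W)-W-W ⇒ (a-a-W)-W-W   [W → a]
(a-a-W)-W-W ⇒ (a-a-a)-W-W   [W → a]
(a-a-a)-W-W ⇒ (a-a-a)-a-W   [W → a]
(a-a-a)-a-W ⇒ (a-a-a)-a-a   [W → a]

E ⇒ E-W ⇒ E-W-W ⇒ W-W-W ⇒ (E)-W-W ⇒ (E-W)-W-W ⇒ (E-W-W)-W-W ⇒ (W-W-W)-W-W ⇒ (a-W-W)-W-W ⇒ (a-a-W)-W-W ⇒ (a-a-a)-W-W ⇒ (a-a-a)-a-W ⇒ (a-a-a)-a-a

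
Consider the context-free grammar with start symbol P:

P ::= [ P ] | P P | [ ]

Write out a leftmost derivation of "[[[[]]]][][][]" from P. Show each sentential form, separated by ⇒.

P⇒PP⇒PPP⇒PPPP⇒[P]PPP⇒[[P]]PPP⇒[[[P]]]PPP⇒[[[[]]]]PPP⇒[[[[]]]][]PP⇒[[[[]]]][][]P⇒[[[[]]]][][][]

P ⇒ PP   [P ::= P P]
PP ⇒ PPP   [P ::= P P]
PPP ⇒ PPPP   [P ::= P P]
PPPP ⇒ [P]PPP   [P ::= [ P ]]
[P]PPP ⇒ [[P]]PPP   [P ::= [ P ]]
[[P]]PPP ⇒ [[[P]]]PPP   [P ::= [ P ]]
[[[P]]]PPP ⇒ [[[[]]]]PPP   [P ::= [ ]]
[[[[]]]]PPP ⇒ [[[[]]]][]PP   [P ::= [ ]]
[[[[]]]][]PP ⇒ [[[[]]]][][]P   [P ::= [ ]]
[[[[]]]][][]P ⇒ [[[[]]]][][][]   [P ::= [ ]]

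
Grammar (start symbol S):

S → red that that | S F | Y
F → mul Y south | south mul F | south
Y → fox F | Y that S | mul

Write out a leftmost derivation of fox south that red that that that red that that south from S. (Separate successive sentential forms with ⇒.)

S ⇒ S F   [S → S F]
S F ⇒ Y F   [S → Y]
Y F ⇒ Y that S F   [Y → Y that S]
Y that S F ⇒ Y that S that S F   [Y → Y that S]
Y that S that S F ⇒ fox F that S that S F   [Y → fox F]
fox F that S that S F ⇒ fox south that S that S F   [F → south]
fox south that S that S F ⇒ fox south that red that that that S F   [S → red that that]
fox south that red that that that S F ⇒ fox south that red that that that red that that F   [S → red that that]
fox south that red that that that red that that F ⇒ fox south that red that that that red that that south   [F → south]

S ⇒ S F ⇒ Y F ⇒ Y that S F ⇒ Y that S that S F ⇒ fox F that S that S F ⇒ fox south that S that S F ⇒ fox south that red that that that S F ⇒ fox south that red that that that red that that F ⇒ fox south that red that that that red that that south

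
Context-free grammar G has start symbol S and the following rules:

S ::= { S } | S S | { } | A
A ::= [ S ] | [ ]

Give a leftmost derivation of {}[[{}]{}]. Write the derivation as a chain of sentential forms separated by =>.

S => SS   [S ::= S S]
SS => {}S   [S ::= { }]
{}S => {}A   [S ::= A]
{}A => {}[S]   [A ::= [ S ]]
{}[S] => {}[SS]   [S ::= S S]
{}[SS] => {}[AS]   [S ::= A]
{}[AS] => {}[[S]S]   [A ::= [ S ]]
{}[[S]S] => {}[[{}]S]   [S ::= { }]
{}[[{}]S] => {}[[{}]{}]   [S ::= { }]

S => SS => {}S => {}A => {}[S] => {}[SS] => {}[AS] => {}[[S]S] => {}[[{}]S] => {}[[{}]{}]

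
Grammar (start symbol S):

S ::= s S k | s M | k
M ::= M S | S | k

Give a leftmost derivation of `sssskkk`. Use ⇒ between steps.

S ⇒ sM   [S ::= s M]
sM ⇒ sS   [M ::= S]
sS ⇒ ssSk   [S ::= s S k]
ssSk ⇒ sssMk   [S ::= s M]
sssMk ⇒ sssSk   [M ::= S]
sssSk ⇒ ssssMk   [S ::= s M]
ssssMk ⇒ ssssMSk   [M ::= M S]
ssssMSk ⇒ sssskSk   [M ::= k]
sssskSk ⇒ sssskkk   [S ::= k]

S ⇒ sM ⇒ sS ⇒ ssSk ⇒ sssMk ⇒ sssSk ⇒ ssssMk ⇒ ssssMSk ⇒ sssskSk ⇒ sssskkk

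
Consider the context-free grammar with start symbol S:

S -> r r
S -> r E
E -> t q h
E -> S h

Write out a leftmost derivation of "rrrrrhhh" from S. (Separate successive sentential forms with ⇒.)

S ⇒ rE   [S -> r E]
rE ⇒ rSh   [E -> S h]
rSh ⇒ rrEh   [S -> r E]
rrEh ⇒ rrShh   [E -> S h]
rrShh ⇒ rrrEhh   [S -> r E]
rrrEhh ⇒ rrrShhh   [E -> S h]
rrrShhh ⇒ rrrrrhhh   [S -> r r]

S ⇒ rE ⇒ rSh ⇒ rrEh ⇒ rrShh ⇒ rrrEhh ⇒ rrrShhh ⇒ rrrrrhhh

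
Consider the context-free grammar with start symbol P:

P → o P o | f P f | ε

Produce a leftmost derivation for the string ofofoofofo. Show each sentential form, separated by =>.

P => oPo => ofPfo => ofoPofo => ofofPfofo => ofofoPofofo => ofofoofofo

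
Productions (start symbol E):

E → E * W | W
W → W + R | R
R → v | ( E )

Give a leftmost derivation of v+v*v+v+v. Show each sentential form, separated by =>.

E => E*W   [E → E * W]
E*W => W*W   [E → W]
W*W => W+R*W   [W → W + R]
W+R*W => R+R*W   [W → R]
R+R*W => v+R*W   [R → v]
v+R*W => v+v*W   [R → v]
v+v*W => v+v*W+R   [W → W + R]
v+v*W+R => v+v*W+R+R   [W → W + R]
v+v*W+R+R => v+v*R+R+R   [W → R]
v+v*R+R+R => v+v*v+R+R   [R → v]
v+v*v+R+R => v+v*v+v+R   [R → v]
v+v*v+v+R => v+v*v+v+v   [R → v]

E=>E*W=>W*W=>W+R*W=>R+R*W=>v+R*W=>v+v*W=>v+v*W+R=>v+v*W+R+R=>v+v*R+R+R=>v+v*v+R+R=>v+v*v+v+R=>v+v*v+v+v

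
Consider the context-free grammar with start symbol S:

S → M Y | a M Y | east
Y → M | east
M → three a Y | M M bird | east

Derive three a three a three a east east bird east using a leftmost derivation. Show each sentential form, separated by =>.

S => M Y => three a Y Y => three a M Y => three a three a Y Y => three a three a M Y => three a three a M M bird Y => three a three a three a Y M bird Y => three a three a three a east M bird Y => three a three a three a east east bird Y => three a three a three a east east bird east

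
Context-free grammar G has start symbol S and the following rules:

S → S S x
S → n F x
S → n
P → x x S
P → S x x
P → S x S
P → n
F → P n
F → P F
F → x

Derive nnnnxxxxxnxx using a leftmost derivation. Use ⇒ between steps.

S⇒nFx⇒nPFx⇒nSxSFx⇒nnFxxSFx⇒nnPFxxSFx⇒nnnFxxSFx⇒nnnPFxxSFx⇒nnnSxxFxxSFx⇒nnnnxxFxxSFx⇒nnnnxxxxxSFx⇒nnnnxxxxxnFx⇒nnnnxxxxxnxx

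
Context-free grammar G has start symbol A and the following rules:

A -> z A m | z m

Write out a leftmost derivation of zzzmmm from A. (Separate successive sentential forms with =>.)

A => zAm   [A -> z A m]
zAm => zzAmm   [A -> z A m]
zzAmm => zzzmmm   [A -> z m]

A=>zAm=>zzAmm=>zzzmmm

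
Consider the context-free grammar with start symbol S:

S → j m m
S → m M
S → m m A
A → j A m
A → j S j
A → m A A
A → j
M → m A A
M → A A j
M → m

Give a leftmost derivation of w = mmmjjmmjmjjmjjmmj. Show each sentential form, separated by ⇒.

S ⇒ mmA   [S → m m A]
mmA ⇒ mmmAA   [A → m A A]
mmmAA ⇒ mmmjSjA   [A → j S j]
mmmjSjA ⇒ mmmjjmmjA   [S → j m m]
mmmjjmmjA ⇒ mmmjjmmjmAA   [A → m A A]
mmmjjmmjmAA ⇒ mmmjjmmjmjAmA   [A → j A m]
mmmjjmmjmjAmA ⇒ mmmjjmmjmjjmA   [A → j]
mmmjjmmjmjjmA ⇒ mmmjjmmjmjjmjSj   [A → j S j]
mmmjjmmjmjjmjSj ⇒ mmmjjmmjmjjmjjmmj   [S → j m m]

S ⇒ mmA ⇒ mmmAA ⇒ mmmjSjA ⇒ mmmjjmmjA ⇒ mmmjjmmjmAA ⇒ mmmjjmmjmjAmA ⇒ mmmjjmmjmjjmA ⇒ mmmjjmmjmjjmjSj ⇒ mmmjjmmjmjjmjjmmj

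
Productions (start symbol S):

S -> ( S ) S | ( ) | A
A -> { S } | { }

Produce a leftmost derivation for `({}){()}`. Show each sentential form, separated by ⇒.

S ⇒ (S)S ⇒ (A)S ⇒ ({})S ⇒ ({})A ⇒ ({}){S} ⇒ ({}){()}

S ⇒ (S)S   [S -> ( S ) S]
(S)S ⇒ (A)S   [S -> A]
(A)S ⇒ ({})S   [A -> { }]
({})S ⇒ ({})A   [S -> A]
({})A ⇒ ({}){S}   [A -> { S }]
({}){S} ⇒ ({}){()}   [S -> ( )]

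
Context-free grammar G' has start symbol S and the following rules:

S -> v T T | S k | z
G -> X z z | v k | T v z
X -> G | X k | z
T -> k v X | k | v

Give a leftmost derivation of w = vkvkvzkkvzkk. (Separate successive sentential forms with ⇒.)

S ⇒ Sk ⇒ vTTk ⇒ vkvXTk ⇒ vkvXkTk ⇒ vkvGkTk ⇒ vkvTvzkTk ⇒ vkvkvzkTk ⇒ vkvkvzkkvXk ⇒ vkvkvzkkvXkk ⇒ vkvkvzkkvzkk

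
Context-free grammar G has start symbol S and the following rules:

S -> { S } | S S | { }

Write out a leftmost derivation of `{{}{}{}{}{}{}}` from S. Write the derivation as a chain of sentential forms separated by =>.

S=>{S}=>{SS}=>{SSS}=>{{}SS}=>{{}SSS}=>{{}SSSS}=>{{}SSSSS}=>{{}{}SSSS}=>{{}{}{}SSS}=>{{}{}{}{}SS}=>{{}{}{}{}{}S}=>{{}{}{}{}{}{}}

S => {S}   [S -> { S }]
{S} => {SS}   [S -> S S]
{SS} => {SSS}   [S -> S S]
{SSS} => {{}SS}   [S -> { }]
{{}SS} => {{}SSS}   [S -> S S]
{{}SSS} => {{}SSSS}   [S -> S S]
{{}SSSS} => {{}SSSSS}   [S -> S S]
{{}SSSSS} => {{}{}SSSS}   [S -> { }]
{{}{}SSSS} => {{}{}{}SSS}   [S -> { }]
{{}{}{}SSS} => {{}{}{}{}SS}   [S -> { }]
{{}{}{}{}SS} => {{}{}{}{}{}S}   [S -> { }]
{{}{}{}{}{}S} => {{}{}{}{}{}{}}   [S -> { }]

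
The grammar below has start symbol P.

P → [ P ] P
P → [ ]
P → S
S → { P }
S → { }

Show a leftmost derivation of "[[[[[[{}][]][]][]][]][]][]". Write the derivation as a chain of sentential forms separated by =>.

P=>[P]P=>[[P]P]P=>[[[P]P]P]P=>[[[[P]P]P]P]P=>[[[[[P]P]P]P]P]P=>[[[[[[P]P]P]P]P]P]P=>[[[[[[S]P]P]P]P]P]P=>[[[[[[{}]P]P]P]P]P]P=>[[[[[[{}][]]P]P]P]P]P=>[[[[[[{}][]][]]P]P]P]P=>[[[[[[{}][]][]][]]P]P]P=>[[[[[[{}][]][]][]][]]P]P=>[[[[[[{}][]][]][]][]][]]P=>[[[[[[{}][]][]][]][]][]][]

P => [P]P   [P → [ P ] P]
[P]P => [[P]P]P   [P → [ P ] P]
[[P]P]P => [[[P]P]P]P   [P → [ P ] P]
[[[P]P]P]P => [[[[P]P]P]P]P   [P → [ P ] P]
[[[[P]P]P]P]P => [[[[[P]P]P]P]P]P   [P → [ P ] P]
[[[[[P]P]P]P]P]P => [[[[[[P]P]P]P]P]P]P   [P → [ P ] P]
[[[[[[P]P]P]P]P]P]P => [[[[[[S]P]P]P]P]P]P   [P → S]
[[[[[[S]P]P]P]P]P]P => [[[[[[{}]P]P]P]P]P]P   [S → { }]
[[[[[[{}]P]P]P]P]P]P => [[[[[[{}][]]P]P]P]P]P   [P → [ ]]
[[[[[[{}][]]P]P]P]P]P => [[[[[[{}][]][]]P]P]P]P   [P → [ ]]
[[[[[[{}][]][]]P]P]P]P => [[[[[[{}][]][]][]]P]P]P   [P → [ ]]
[[[[[[{}][]][]][]]P]P]P => [[[[[[{}][]][]][]][]]P]P   [P → [ ]]
[[[[[[{}][]][]][]][]]P]P => [[[[[[{}][]][]][]][]][]]P   [P → [ ]]
[[[[[[{}][]][]][]][]][]]P => [[[[[[{}][]][]][]][]][]][]   [P → [ ]]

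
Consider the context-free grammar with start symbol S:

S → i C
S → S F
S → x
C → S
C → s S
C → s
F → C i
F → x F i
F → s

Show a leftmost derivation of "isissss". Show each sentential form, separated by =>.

S => SF   [S → S F]
SF => SFF   [S → S F]
SFF => iCFF   [S → i C]
iCFF => isSFF   [C → s S]
isSFF => isSFFF   [S → S F]
isSFFF => isiCFFF   [S → i C]
isiCFFF => isisFFF   [C → s]
isisFFF => isissFF   [F → s]
isissFF => isisssF   [F → s]
isisssF => isissss   [F → s]

S => SF => SFF => iCFF => isSFF => isSFFF => isiCFFF => isisFFF => isissFF => isisssF => isissss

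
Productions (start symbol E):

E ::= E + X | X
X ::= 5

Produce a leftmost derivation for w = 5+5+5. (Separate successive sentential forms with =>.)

E=>E+X=>E+X+X=>X+X+X=>5+X+X=>5+5+X=>5+5+5

E => E+X   [E ::= E + X]
E+X => E+X+X   [E ::= E + X]
E+X+X => X+X+X   [E ::= X]
X+X+X => 5+X+X   [X ::= 5]
5+X+X => 5+5+X   [X ::= 5]
5+5+X => 5+5+5   [X ::= 5]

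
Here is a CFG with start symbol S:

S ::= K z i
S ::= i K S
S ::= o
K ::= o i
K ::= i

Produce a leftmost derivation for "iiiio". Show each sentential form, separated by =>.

S => iKS => iiS => iiiKS => iiiiS => iiiio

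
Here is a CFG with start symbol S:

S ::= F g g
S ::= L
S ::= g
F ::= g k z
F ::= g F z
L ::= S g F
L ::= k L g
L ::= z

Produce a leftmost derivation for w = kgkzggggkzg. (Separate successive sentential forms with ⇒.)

S ⇒ L ⇒ kLg ⇒ kSgFg ⇒ kFgggFg ⇒ kgkzgggFg ⇒ kgkzggggkzg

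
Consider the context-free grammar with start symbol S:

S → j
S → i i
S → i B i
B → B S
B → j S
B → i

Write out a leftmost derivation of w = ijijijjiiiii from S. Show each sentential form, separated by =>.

S => iBi   [S → i B i]
iBi => ijSi   [B → j S]
ijSi => ijiBii   [S → i B i]
ijiBii => ijiBSii   [B → B S]
ijiBSii => ijijSSii   [B → j S]
ijijSSii => ijijiBiSii   [S → i B i]
ijijiBiSii => ijijijSiSii   [B → j S]
ijijijSiSii => ijijijjiSii   [S → j]
ijijijjiSii => ijijijjiiiii   [S → i i]

S => iBi => ijSi => ijiBii => ijiBSii => ijijSSii => ijijiBiSii => ijijijSiSii => ijijijjiSii => ijijijjiiiii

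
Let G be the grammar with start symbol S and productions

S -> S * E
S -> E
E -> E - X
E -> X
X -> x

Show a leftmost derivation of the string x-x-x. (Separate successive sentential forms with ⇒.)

S ⇒ E ⇒ E-X ⇒ E-X-X ⇒ X-X-X ⇒ x-X-X ⇒ x-x-X ⇒ x-x-x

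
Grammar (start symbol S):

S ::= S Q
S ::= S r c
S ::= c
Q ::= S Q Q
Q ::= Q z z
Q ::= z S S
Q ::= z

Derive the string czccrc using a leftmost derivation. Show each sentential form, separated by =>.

S => Src => SQrc => cQrc => czSSrc => czcSrc => czccrc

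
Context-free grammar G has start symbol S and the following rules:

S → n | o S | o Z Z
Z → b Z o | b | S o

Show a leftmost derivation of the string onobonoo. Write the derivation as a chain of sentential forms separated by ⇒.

S⇒oZZ⇒oSoZ⇒onoZ⇒onobZo⇒onobSoo⇒onoboSoo⇒onobonoo

S ⇒ oZZ   [S → o Z Z]
oZZ ⇒ oSoZ   [Z → S o]
oSoZ ⇒ onoZ   [S → n]
onoZ ⇒ onobZo   [Z → b Z o]
onobZo ⇒ onobSoo   [Z → S o]
onobSoo ⇒ onoboSoo   [S → o S]
onoboSoo ⇒ onobonoo   [S → n]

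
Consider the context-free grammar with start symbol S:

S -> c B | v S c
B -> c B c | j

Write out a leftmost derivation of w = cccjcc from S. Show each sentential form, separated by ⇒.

S ⇒ cB ⇒ ccBc ⇒ cccBcc ⇒ cccjcc

S ⇒ cB   [S -> c B]
cB ⇒ ccBc   [B -> c B c]
ccBc ⇒ cccBcc   [B -> c B c]
cccBcc ⇒ cccjcc   [B -> j]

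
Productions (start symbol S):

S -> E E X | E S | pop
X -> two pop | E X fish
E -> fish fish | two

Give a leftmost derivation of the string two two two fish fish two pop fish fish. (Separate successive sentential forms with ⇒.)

S ⇒ E E X ⇒ two E X ⇒ two two X ⇒ two two E X fish ⇒ two two two X fish ⇒ two two two E X fish fish ⇒ two two two fish fish X fish fish ⇒ two two two fish fish two pop fish fish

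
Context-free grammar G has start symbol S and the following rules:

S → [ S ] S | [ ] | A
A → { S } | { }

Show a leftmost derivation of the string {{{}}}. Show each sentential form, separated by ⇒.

S⇒A⇒{S}⇒{A}⇒{{S}}⇒{{A}}⇒{{{}}}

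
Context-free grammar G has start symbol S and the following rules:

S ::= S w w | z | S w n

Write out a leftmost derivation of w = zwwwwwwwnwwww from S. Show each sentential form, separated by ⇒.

S⇒Sww⇒Swwww⇒Swnwwww⇒Swwwnwwww⇒Swwwwwnwwww⇒Swwwwwwwnwwww⇒zwwwwwwwnwwww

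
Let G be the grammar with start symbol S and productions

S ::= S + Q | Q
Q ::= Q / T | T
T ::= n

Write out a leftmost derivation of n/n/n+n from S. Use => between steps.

S => S+Q => Q+Q => Q/T+Q => Q/T/T+Q => T/T/T+Q => n/T/T+Q => n/n/T+Q => n/n/n+Q => n/n/n+T => n/n/n+n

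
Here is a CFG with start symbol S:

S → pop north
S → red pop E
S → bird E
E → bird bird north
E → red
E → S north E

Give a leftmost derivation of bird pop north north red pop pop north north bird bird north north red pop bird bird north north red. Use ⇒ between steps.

S ⇒ bird E ⇒ bird S north E ⇒ bird pop north north E ⇒ bird pop north north S north E ⇒ bird pop north north red pop E north E ⇒ bird pop north north red pop S north E north E ⇒ bird pop north north red pop pop north north E north E ⇒ bird pop north north red pop pop north north bird bird north north E ⇒ bird pop north north red pop pop north north bird bird north north S north E ⇒ bird pop north north red pop pop north north bird bird north north red pop E north E ⇒ bird pop north north red pop pop north north bird bird north north red pop bird bird north north E ⇒ bird pop north north red pop pop north north bird bird north north red pop bird bird north north red

S ⇒ bird E   [S → bird E]
bird E ⇒ bird S north E   [E → S north E]
bird S north E ⇒ bird pop north north E   [S → pop north]
bird pop north north E ⇒ bird pop north north S north E   [E → S north E]
bird pop north north S north E ⇒ bird pop north north red pop E north E   [S → red pop E]
bird pop north north red pop E north E ⇒ bird pop north north red pop S north E north E   [E → S north E]
bird pop north north red pop S north E north E ⇒ bird pop north north red pop pop north north E north E   [S → pop north]
bird pop north north red pop pop north north E north E ⇒ bird pop north north red pop pop north north bird bird north north E   [E → bird bird north]
bird pop north north red pop pop north north bird bird north north E ⇒ bird pop north north red pop pop north north bird bird north north S north E   [E → S north E]
bird pop north north red pop pop north north bird bird north north S north E ⇒ bird pop north north red pop pop north north bird bird north north red pop E north E   [S → red pop E]
bird pop north north red pop pop north north bird bird north north red pop E north E ⇒ bird pop north north red pop pop north north bird bird north north red pop bird bird north north E   [E → bird bird north]
bird pop north north red pop pop north north bird bird north north red pop bird bird north north E ⇒ bird pop north north red pop pop north north bird bird north north red pop bird bird north north red   [E → red]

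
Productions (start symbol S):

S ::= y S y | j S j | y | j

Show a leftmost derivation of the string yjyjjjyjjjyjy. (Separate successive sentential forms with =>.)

S => ySy => yjSjy => yjySyjy => yjyjSjyjy => yjyjjSjjyjy => yjyjjjSjjjyjy => yjyjjjyjjjyjy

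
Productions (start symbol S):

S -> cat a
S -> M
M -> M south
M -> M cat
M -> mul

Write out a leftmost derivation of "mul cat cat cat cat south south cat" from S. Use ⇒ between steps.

S ⇒ M   [S -> M]
M ⇒ M cat   [M -> M cat]
M cat ⇒ M south cat   [M -> M south]
M south cat ⇒ M south south cat   [M -> M south]
M south south cat ⇒ M cat south south cat   [M -> M cat]
M cat south south cat ⇒ M cat cat south south cat   [M -> M cat]
M cat cat south south cat ⇒ M cat cat cat south south cat   [M -> M cat]
M cat cat cat south south cat ⇒ M cat cat cat cat south south cat   [M -> M cat]
M cat cat cat cat south south cat ⇒ mul cat cat cat cat south south cat   [M -> mul]

S ⇒ M ⇒ M cat ⇒ M south cat ⇒ M south south cat ⇒ M cat south south cat ⇒ M cat cat south south cat ⇒ M cat cat cat south south cat ⇒ M cat cat cat cat south south cat ⇒ mul cat cat cat cat south south cat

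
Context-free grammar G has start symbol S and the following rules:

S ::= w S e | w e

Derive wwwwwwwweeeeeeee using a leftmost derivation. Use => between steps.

S => wSe => wwSee => wwwSeee => wwwwSeeee => wwwwwSeeeee => wwwwwwSeeeeee => wwwwwwwSeeeeeee => wwwwwwwweeeeeeee

S => wSe   [S ::= w S e]
wSe => wwSee   [S ::= w S e]
wwSee => wwwSeee   [S ::= w S e]
wwwSeee => wwwwSeeee   [S ::= w S e]
wwwwSeeee => wwwwwSeeeee   [S ::= w S e]
wwwwwSeeeee => wwwwwwSeeeeee   [S ::= w S e]
wwwwwwSeeeeee => wwwwwwwSeeeeeee   [S ::= w S e]
wwwwwwwSeeeeeee => wwwwwwwweeeeeeee   [S ::= w e]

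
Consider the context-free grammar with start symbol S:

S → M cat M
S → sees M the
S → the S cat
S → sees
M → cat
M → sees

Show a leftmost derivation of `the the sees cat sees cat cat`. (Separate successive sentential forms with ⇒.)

S ⇒ the S cat ⇒ the the S cat cat ⇒ the the M cat M cat cat ⇒ the the sees cat M cat cat ⇒ the the sees cat sees cat cat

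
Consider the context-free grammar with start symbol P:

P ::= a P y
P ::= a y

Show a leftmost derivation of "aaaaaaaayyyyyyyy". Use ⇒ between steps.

P⇒aPy⇒aaPyy⇒aaaPyyy⇒aaaaPyyyy⇒aaaaaPyyyyy⇒aaaaaaPyyyyyy⇒aaaaaaaPyyyyyyy⇒aaaaaaaayyyyyyyy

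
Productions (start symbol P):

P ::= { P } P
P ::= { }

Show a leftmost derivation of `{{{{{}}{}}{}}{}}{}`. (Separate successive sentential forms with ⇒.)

P ⇒ {P}P   [P ::= { P } P]
{P}P ⇒ {{P}P}P   [P ::= { P } P]
{{P}P}P ⇒ {{{P}P}P}P   [P ::= { P } P]
{{{P}P}P}P ⇒ {{{{P}P}P}P}P   [P ::= { P } P]
{{{{P}P}P}P}P ⇒ {{{{{}}P}P}P}P   [P ::= { }]
{{{{{}}P}P}P}P ⇒ {{{{{}}{}}P}P}P   [P ::= { }]
{{{{{}}{}}P}P}P ⇒ {{{{{}}{}}{}}P}P   [P ::= { }]
{{{{{}}{}}{}}P}P ⇒ {{{{{}}{}}{}}{}}P   [P ::= { }]
{{{{{}}{}}{}}{}}P ⇒ {{{{{}}{}}{}}{}}{}   [P ::= { }]

P ⇒ {P}P ⇒ {{P}P}P ⇒ {{{P}P}P}P ⇒ {{{{P}P}P}P}P ⇒ {{{{{}}P}P}P}P ⇒ {{{{{}}{}}P}P}P ⇒ {{{{{}}{}}{}}P}P ⇒ {{{{{}}{}}{}}{}}P ⇒ {{{{{}}{}}{}}{}}{}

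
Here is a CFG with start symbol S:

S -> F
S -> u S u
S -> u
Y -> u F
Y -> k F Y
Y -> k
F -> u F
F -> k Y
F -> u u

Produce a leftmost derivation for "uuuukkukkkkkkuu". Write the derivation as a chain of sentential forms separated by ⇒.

S ⇒ uSu   [S -> u S u]
uSu ⇒ uuSuu   [S -> u S u]
uuSuu ⇒ uuFuu   [S -> F]
uuFuu ⇒ uuuFuu   [F -> u F]
uuuFuu ⇒ uuuuFuu   [F -> u F]
uuuuFuu ⇒ uuuukYuu   [F -> k Y]
uuuukYuu ⇒ uuuukkFYuu   [Y -> k F Y]
uuuukkFYuu ⇒ uuuukkuFYuu   [F -> u F]
uuuukkuFYuu ⇒ uuuukkukYYuu   [F -> k Y]
uuuukkukYYuu ⇒ uuuukkukkFYYuu   [Y -> k F Y]
uuuukkukkFYYuu ⇒ uuuukkukkkYYYuu   [F -> k Y]
uuuukkukkkYYYuu ⇒ uuuukkukkkkYYuu   [Y -> k]
uuuukkukkkkYYuu ⇒ uuuukkukkkkkYuu   [Y -> k]
uuuukkukkkkkYuu ⇒ uuuukkukkkkkkuu   [Y -> k]

S⇒uSu⇒uuSuu⇒uuFuu⇒uuuFuu⇒uuuuFuu⇒uuuukYuu⇒uuuukkFYuu⇒uuuukkuFYuu⇒uuuukkukYYuu⇒uuuukkukkFYYuu⇒uuuukkukkkYYYuu⇒uuuukkukkkkYYuu⇒uuuukkukkkkkYuu⇒uuuukkukkkkkkuu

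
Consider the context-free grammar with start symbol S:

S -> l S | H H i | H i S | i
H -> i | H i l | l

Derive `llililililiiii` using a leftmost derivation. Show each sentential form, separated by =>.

S => lS => lHiS => lHiliS => lHililiS => lHilililiS => lHililililiS => llililililiS => llililililiHiS => llililililiiiS => llililililiiii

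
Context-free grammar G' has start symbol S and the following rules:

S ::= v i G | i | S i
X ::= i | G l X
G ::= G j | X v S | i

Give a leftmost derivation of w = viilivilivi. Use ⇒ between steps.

S ⇒ viG ⇒ viXvS ⇒ viGlXvS ⇒ viXvSlXvS ⇒ viGlXvSlXvS ⇒ viilXvSlXvS ⇒ viilivSlXvS ⇒ viilivilXvS ⇒ viilivilivS ⇒ viilivilivi

S ⇒ viG   [S ::= v i G]
viG ⇒ viXvS   [G ::= X v S]
viXvS ⇒ viGlXvS   [X ::= G l X]
viGlXvS ⇒ viXvSlXvS   [G ::= X v S]
viXvSlXvS ⇒ viGlXvSlXvS   [X ::= G l X]
viGlXvSlXvS ⇒ viilXvSlXvS   [G ::= i]
viilXvSlXvS ⇒ viilivSlXvS   [X ::= i]
viilivSlXvS ⇒ viilivilXvS   [S ::= i]
viilivilXvS ⇒ viilivilivS   [X ::= i]
viilivilivS ⇒ viilivilivi   [S ::= i]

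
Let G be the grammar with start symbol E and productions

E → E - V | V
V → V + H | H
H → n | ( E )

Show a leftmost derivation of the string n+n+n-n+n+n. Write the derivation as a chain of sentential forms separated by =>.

E => E-V => V-V => V+H-V => V+H+H-V => H+H+H-V => n+H+H-V => n+n+H-V => n+n+n-V => n+n+n-V+H => n+n+n-V+H+H => n+n+n-H+H+H => n+n+n-n+H+H => n+n+n-n+n+H => n+n+n-n+n+n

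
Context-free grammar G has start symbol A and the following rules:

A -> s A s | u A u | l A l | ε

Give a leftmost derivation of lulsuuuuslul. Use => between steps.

A => lAl => luAul => lulAlul => lulsAslul => lulsuAuslul => lulsuuAuuslul => lulsuuuuslul

A => lAl   [A -> l A l]
lAl => luAul   [A -> u A u]
luAul => lulAlul   [A -> l A l]
lulAlul => lulsAslul   [A -> s A s]
lulsAslul => lulsuAuslul   [A -> u A u]
lulsuAuslul => lulsuuAuuslul   [A -> u A u]
lulsuuAuuslul => lulsuuuuslul   [A -> ε]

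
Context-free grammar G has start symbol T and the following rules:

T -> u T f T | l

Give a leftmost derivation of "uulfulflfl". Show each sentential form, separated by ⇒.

T ⇒ uTfT ⇒ uuTfTfT ⇒ uulfTfT ⇒ uulfuTfTfT ⇒ uulfulfTfT ⇒ uulfulflfT ⇒ uulfulflfl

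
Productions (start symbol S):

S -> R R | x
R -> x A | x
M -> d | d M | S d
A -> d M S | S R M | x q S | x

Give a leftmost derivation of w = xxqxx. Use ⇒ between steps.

S ⇒ RR   [S -> R R]
RR ⇒ xAR   [R -> x A]
xAR ⇒ xxqSR   [A -> x q S]
xxqSR ⇒ xxqxR   [S -> x]
xxqxR ⇒ xxqxx   [R -> x]

S ⇒ RR ⇒ xAR ⇒ xxqSR ⇒ xxqxR ⇒ xxqxx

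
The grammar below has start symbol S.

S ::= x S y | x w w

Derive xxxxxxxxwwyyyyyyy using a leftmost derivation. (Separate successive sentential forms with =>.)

S => xSy => xxSyy => xxxSyyy => xxxxSyyyy => xxxxxSyyyyy => xxxxxxSyyyyyy => xxxxxxxSyyyyyyy => xxxxxxxxwwyyyyyyy

S => xSy   [S ::= x S y]
xSy => xxSyy   [S ::= x S y]
xxSyy => xxxSyyy   [S ::= x S y]
xxxSyyy => xxxxSyyyy   [S ::= x S y]
xxxxSyyyy => xxxxxSyyyyy   [S ::= x S y]
xxxxxSyyyyy => xxxxxxSyyyyyy   [S ::= x S y]
xxxxxxSyyyyyy => xxxxxxxSyyyyyyy   [S ::= x S y]
xxxxxxxSyyyyyyy => xxxxxxxxwwyyyyyyy   [S ::= x w w]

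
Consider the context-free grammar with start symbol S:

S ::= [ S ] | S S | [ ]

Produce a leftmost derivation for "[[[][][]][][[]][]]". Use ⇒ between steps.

S⇒[S]⇒[SS]⇒[[S]S]⇒[[SS]S]⇒[[SSS]S]⇒[[[]SS]S]⇒[[[][]S]S]⇒[[[][][]]S]⇒[[[][][]]SS]⇒[[[][][]]SSS]⇒[[[][][]][]SS]⇒[[[][][]][][S]S]⇒[[[][][]][][[]]S]⇒[[[][][]][][[]][]]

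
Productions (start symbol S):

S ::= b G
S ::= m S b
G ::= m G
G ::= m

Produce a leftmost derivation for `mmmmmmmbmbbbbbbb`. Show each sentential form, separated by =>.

S => mSb => mmSbb => mmmSbbb => mmmmSbbbb => mmmmmSbbbbb => mmmmmmSbbbbbb => mmmmmmmSbbbbbbb => mmmmmmmbGbbbbbbb => mmmmmmmbmbbbbbbb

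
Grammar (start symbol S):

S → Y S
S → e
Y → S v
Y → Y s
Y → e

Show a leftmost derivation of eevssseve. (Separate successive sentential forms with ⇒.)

S ⇒ YS ⇒ SvS ⇒ YSvS ⇒ YsSvS ⇒ YssSvS ⇒ YsssSvS ⇒ SvsssSvS ⇒ YSvsssSvS ⇒ eSvsssSvS ⇒ eevsssSvS ⇒ eevsssevS ⇒ eevssseve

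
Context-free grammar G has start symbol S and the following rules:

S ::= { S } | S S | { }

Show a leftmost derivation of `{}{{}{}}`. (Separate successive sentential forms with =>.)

S => SS   [S ::= S S]
SS => {}S   [S ::= { }]
{}S => {}{S}   [S ::= { S }]
{}{S} => {}{SS}   [S ::= S S]
{}{SS} => {}{{}S}   [S ::= { }]
{}{{}S} => {}{{}{}}   [S ::= { }]

S => SS => {}S => {}{S} => {}{SS} => {}{{}S} => {}{{}{}}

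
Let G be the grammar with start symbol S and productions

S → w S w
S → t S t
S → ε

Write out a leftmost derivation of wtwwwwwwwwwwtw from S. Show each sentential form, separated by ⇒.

S ⇒ wSw ⇒ wtStw ⇒ wtwSwtw ⇒ wtwwSwwtw ⇒ wtwwwSwwwtw ⇒ wtwwwwSwwwwtw ⇒ wtwwwwwSwwwwwtw ⇒ wtwwwwwwwwwwtw

S ⇒ wSw   [S → w S w]
wSw ⇒ wtStw   [S → t S t]
wtStw ⇒ wtwSwtw   [S → w S w]
wtwSwtw ⇒ wtwwSwwtw   [S → w S w]
wtwwSwwtw ⇒ wtwwwSwwwtw   [S → w S w]
wtwwwSwwwtw ⇒ wtwwwwSwwwwtw   [S → w S w]
wtwwwwSwwwwtw ⇒ wtwwwwwSwwwwwtw   [S → w S w]
wtwwwwwSwwwwwtw ⇒ wtwwwwwwwwwwtw   [S → ε]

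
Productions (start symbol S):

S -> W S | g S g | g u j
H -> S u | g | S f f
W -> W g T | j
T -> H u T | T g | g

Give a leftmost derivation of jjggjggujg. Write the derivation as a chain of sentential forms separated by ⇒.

S ⇒ WS   [S -> W S]
WS ⇒ jS   [W -> j]
jS ⇒ jWS   [S -> W S]
jWS ⇒ jWgTS   [W -> W g T]
jWgTS ⇒ jjgTS   [W -> j]
jjgTS ⇒ jjggS   [T -> g]
jjggS ⇒ jjggWS   [S -> W S]
jjggWS ⇒ jjggjS   [W -> j]
jjggjS ⇒ jjggjgSg   [S -> g S g]
jjggjgSg ⇒ jjggjggujg   [S -> g u j]

S ⇒ WS ⇒ jS ⇒ jWS ⇒ jWgTS ⇒ jjgTS ⇒ jjggS ⇒ jjggWS ⇒ jjggjS ⇒ jjggjgSg ⇒ jjggjggujg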